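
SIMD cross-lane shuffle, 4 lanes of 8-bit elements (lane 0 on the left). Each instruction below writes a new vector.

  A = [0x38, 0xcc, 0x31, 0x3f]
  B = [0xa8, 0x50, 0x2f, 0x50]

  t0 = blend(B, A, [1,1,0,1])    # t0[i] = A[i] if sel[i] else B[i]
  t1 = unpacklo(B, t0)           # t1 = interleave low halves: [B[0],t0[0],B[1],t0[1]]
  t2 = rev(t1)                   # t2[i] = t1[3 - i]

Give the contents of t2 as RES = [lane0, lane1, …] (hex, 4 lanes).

RES = [ 0xcc  0x50  0x38  0xa8 ]

→ t0 |38|cc|2f|3f|
→ t1 |a8|38|50|cc|
→ t2 |cc|50|38|a8|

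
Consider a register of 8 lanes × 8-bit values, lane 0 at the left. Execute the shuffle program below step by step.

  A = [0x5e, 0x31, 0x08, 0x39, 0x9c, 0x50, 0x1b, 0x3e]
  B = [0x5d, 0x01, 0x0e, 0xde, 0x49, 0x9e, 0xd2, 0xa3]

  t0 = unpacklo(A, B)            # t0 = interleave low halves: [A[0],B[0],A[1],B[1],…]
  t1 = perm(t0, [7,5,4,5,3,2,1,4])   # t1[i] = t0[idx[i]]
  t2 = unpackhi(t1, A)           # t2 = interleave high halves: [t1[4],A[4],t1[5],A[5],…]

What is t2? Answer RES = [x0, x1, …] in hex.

RES = [ 0x01  0x9c  0x31  0x50  0x5d  0x1b  0x08  0x3e ]

  t0: 5e 5d 31 01 08 0e 39 de
  t1: de 0e 08 0e 01 31 5d 08
  t2: 01 9c 31 50 5d 1b 08 3e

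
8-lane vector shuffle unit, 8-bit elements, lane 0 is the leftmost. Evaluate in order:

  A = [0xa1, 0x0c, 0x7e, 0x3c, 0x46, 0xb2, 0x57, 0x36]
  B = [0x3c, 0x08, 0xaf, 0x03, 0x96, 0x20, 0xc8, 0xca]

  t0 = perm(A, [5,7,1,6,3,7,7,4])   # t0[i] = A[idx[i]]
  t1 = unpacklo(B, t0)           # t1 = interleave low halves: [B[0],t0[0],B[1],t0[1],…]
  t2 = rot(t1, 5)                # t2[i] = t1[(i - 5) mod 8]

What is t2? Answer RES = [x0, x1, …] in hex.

→ t0 |b2|36|0c|57|3c|36|36|46|
→ t1 |3c|b2|08|36|af|0c|03|57|
→ t2 |36|af|0c|03|57|3c|b2|08|

RES = [ 0x36  0xaf  0x0c  0x03  0x57  0x3c  0xb2  0x08 ]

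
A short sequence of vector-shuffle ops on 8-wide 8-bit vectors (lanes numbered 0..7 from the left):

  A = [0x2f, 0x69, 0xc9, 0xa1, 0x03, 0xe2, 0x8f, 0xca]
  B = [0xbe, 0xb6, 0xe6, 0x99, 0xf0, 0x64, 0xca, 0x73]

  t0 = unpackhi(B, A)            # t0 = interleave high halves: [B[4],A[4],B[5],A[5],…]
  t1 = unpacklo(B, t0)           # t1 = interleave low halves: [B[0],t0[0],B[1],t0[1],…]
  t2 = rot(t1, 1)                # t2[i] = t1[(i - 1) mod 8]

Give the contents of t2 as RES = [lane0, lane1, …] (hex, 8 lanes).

RES = [0xe2, 0xbe, 0xf0, 0xb6, 0x03, 0xe6, 0x64, 0x99]

t0 = [0xf0, 0x03, 0x64, 0xe2, 0xca, 0x8f, 0x73, 0xca]
t1 = [0xbe, 0xf0, 0xb6, 0x03, 0xe6, 0x64, 0x99, 0xe2]
t2 = [0xe2, 0xbe, 0xf0, 0xb6, 0x03, 0xe6, 0x64, 0x99]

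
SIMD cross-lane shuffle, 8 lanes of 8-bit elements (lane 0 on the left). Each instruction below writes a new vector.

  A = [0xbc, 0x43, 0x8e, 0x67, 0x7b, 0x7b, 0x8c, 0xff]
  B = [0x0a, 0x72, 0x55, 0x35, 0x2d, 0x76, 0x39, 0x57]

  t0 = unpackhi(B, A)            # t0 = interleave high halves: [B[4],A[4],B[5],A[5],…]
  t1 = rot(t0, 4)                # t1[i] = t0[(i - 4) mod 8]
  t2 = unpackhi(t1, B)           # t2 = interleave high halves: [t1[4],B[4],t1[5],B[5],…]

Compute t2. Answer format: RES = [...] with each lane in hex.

  t0: 2d 7b 76 7b 39 8c 57 ff
  t1: 39 8c 57 ff 2d 7b 76 7b
  t2: 2d 2d 7b 76 76 39 7b 57

RES = [0x2d, 0x2d, 0x7b, 0x76, 0x76, 0x39, 0x7b, 0x57]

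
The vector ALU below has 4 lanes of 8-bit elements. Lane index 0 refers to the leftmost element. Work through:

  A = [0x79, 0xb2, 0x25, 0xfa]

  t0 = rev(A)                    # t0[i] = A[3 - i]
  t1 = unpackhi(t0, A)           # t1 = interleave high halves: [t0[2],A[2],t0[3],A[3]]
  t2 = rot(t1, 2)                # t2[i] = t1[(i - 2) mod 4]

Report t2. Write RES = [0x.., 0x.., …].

t0 = [0xfa, 0x25, 0xb2, 0x79]
t1 = [0xb2, 0x25, 0x79, 0xfa]
t2 = [0x79, 0xfa, 0xb2, 0x25]

RES = [ 0x79  0xfa  0xb2  0x25 ]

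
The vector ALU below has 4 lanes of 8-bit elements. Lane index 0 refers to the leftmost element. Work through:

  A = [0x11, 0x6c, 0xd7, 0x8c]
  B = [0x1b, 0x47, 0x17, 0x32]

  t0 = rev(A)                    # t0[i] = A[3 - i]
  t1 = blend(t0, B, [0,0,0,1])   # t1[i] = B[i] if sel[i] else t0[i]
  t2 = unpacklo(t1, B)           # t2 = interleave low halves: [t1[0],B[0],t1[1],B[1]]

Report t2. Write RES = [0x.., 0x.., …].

RES = [0x8c, 0x1b, 0xd7, 0x47]

  t0: 8c d7 6c 11
  t1: 8c d7 6c 32
  t2: 8c 1b d7 47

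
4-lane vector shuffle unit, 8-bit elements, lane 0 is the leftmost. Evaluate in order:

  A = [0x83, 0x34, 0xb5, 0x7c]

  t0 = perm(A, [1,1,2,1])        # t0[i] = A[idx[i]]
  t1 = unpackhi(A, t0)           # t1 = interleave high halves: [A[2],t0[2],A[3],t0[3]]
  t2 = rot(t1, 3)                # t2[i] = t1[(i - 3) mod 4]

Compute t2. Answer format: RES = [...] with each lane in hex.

→ t0 |34|34|b5|34|
→ t1 |b5|b5|7c|34|
→ t2 |b5|7c|34|b5|

RES = [0xb5, 0x7c, 0x34, 0xb5]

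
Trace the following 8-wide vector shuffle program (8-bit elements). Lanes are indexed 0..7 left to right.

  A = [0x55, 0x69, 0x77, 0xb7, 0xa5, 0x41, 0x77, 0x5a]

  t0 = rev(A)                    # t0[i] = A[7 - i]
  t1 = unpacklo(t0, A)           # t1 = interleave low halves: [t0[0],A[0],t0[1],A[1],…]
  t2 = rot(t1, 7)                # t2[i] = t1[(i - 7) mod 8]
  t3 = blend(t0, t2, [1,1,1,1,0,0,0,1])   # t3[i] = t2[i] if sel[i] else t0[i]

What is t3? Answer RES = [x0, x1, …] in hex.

RES = [0x55, 0x77, 0x69, 0x41, 0xb7, 0x77, 0x69, 0x5a]

  t0: 5a 77 41 a5 b7 77 69 55
  t1: 5a 55 77 69 41 77 a5 b7
  t2: 55 77 69 41 77 a5 b7 5a
  t3: 55 77 69 41 b7 77 69 5a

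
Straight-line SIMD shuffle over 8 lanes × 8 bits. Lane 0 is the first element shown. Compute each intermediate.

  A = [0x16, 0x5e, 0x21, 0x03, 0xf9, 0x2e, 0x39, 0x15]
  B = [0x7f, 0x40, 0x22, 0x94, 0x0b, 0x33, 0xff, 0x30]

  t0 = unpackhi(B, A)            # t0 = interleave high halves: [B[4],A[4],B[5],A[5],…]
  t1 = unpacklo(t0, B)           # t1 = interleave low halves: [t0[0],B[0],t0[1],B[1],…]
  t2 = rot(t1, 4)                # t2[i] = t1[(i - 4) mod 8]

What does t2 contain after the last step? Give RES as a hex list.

t0 = [0x0b, 0xf9, 0x33, 0x2e, 0xff, 0x39, 0x30, 0x15]
t1 = [0x0b, 0x7f, 0xf9, 0x40, 0x33, 0x22, 0x2e, 0x94]
t2 = [0x33, 0x22, 0x2e, 0x94, 0x0b, 0x7f, 0xf9, 0x40]

RES = [0x33, 0x22, 0x2e, 0x94, 0x0b, 0x7f, 0xf9, 0x40]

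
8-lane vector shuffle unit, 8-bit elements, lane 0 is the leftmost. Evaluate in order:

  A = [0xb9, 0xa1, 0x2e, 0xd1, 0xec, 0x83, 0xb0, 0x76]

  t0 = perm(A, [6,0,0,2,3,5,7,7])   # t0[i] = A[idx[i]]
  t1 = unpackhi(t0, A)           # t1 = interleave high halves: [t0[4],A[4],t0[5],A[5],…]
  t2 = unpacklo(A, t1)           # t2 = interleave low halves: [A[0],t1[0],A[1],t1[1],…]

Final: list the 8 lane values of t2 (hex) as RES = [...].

  t0: b0 b9 b9 2e d1 83 76 76
  t1: d1 ec 83 83 76 b0 76 76
  t2: b9 d1 a1 ec 2e 83 d1 83

RES = [0xb9, 0xd1, 0xa1, 0xec, 0x2e, 0x83, 0xd1, 0x83]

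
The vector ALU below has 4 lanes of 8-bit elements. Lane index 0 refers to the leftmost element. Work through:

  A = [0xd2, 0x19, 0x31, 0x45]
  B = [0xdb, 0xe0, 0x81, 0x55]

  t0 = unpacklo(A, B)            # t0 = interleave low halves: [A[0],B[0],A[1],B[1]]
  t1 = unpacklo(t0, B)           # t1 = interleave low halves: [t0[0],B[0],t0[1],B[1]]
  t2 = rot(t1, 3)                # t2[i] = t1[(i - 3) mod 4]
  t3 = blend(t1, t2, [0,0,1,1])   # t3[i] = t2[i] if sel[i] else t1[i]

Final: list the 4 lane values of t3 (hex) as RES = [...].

RES = [0xd2, 0xdb, 0xe0, 0xd2]

  t0: d2 db 19 e0
  t1: d2 db db e0
  t2: db db e0 d2
  t3: d2 db e0 d2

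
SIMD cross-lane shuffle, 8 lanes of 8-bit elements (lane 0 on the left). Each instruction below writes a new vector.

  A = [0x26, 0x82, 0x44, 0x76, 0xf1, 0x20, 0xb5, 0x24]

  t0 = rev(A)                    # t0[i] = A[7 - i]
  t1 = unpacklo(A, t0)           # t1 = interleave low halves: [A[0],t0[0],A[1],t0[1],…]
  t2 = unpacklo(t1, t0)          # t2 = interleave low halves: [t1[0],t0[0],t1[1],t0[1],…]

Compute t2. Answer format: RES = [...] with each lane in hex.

t0 = [0x24, 0xb5, 0x20, 0xf1, 0x76, 0x44, 0x82, 0x26]
t1 = [0x26, 0x24, 0x82, 0xb5, 0x44, 0x20, 0x76, 0xf1]
t2 = [0x26, 0x24, 0x24, 0xb5, 0x82, 0x20, 0xb5, 0xf1]

RES = [0x26, 0x24, 0x24, 0xb5, 0x82, 0x20, 0xb5, 0xf1]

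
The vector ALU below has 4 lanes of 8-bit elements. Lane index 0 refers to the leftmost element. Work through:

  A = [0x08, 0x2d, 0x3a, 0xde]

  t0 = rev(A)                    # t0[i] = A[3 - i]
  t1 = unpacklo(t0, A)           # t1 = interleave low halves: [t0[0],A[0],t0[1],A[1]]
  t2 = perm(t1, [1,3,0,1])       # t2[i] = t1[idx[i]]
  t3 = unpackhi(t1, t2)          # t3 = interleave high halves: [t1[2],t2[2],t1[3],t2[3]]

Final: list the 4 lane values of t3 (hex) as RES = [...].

RES = [0x3a, 0xde, 0x2d, 0x08]

→ t0 |de|3a|2d|08|
→ t1 |de|08|3a|2d|
→ t2 |08|2d|de|08|
→ t3 |3a|de|2d|08|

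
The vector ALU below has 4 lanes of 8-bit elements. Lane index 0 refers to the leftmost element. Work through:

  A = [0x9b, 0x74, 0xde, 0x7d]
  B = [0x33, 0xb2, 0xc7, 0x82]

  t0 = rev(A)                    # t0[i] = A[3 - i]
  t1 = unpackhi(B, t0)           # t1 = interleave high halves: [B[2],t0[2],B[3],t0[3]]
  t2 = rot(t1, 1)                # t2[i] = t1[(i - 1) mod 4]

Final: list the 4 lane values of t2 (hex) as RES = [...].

t0 = [0x7d, 0xde, 0x74, 0x9b]
t1 = [0xc7, 0x74, 0x82, 0x9b]
t2 = [0x9b, 0xc7, 0x74, 0x82]

RES = [0x9b, 0xc7, 0x74, 0x82]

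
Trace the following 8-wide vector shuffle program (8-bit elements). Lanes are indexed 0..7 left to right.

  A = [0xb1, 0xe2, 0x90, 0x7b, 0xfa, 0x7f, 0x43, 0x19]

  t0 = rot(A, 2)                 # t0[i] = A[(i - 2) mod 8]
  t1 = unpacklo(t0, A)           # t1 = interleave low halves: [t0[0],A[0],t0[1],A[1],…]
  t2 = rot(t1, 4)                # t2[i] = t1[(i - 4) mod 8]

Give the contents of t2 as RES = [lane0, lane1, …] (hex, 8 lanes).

→ t0 |43|19|b1|e2|90|7b|fa|7f|
→ t1 |43|b1|19|e2|b1|90|e2|7b|
→ t2 |b1|90|e2|7b|43|b1|19|e2|

RES = [ 0xb1  0x90  0xe2  0x7b  0x43  0xb1  0x19  0xe2 ]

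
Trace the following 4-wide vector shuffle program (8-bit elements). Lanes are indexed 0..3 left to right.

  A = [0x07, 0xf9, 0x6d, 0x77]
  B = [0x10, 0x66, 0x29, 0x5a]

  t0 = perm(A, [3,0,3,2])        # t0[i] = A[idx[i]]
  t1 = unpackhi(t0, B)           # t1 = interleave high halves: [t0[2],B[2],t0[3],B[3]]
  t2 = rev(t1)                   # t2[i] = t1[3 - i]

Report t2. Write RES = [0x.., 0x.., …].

RES = [0x5a, 0x6d, 0x29, 0x77]

  t0: 77 07 77 6d
  t1: 77 29 6d 5a
  t2: 5a 6d 29 77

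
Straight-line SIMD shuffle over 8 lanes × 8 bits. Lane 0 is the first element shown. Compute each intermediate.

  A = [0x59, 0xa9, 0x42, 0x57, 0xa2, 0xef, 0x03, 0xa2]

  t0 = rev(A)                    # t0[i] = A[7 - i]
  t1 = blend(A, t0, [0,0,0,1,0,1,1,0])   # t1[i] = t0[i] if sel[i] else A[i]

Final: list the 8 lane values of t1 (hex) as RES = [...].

t0 = [0xa2, 0x03, 0xef, 0xa2, 0x57, 0x42, 0xa9, 0x59]
t1 = [0x59, 0xa9, 0x42, 0xa2, 0xa2, 0x42, 0xa9, 0xa2]

RES = [0x59, 0xa9, 0x42, 0xa2, 0xa2, 0x42, 0xa9, 0xa2]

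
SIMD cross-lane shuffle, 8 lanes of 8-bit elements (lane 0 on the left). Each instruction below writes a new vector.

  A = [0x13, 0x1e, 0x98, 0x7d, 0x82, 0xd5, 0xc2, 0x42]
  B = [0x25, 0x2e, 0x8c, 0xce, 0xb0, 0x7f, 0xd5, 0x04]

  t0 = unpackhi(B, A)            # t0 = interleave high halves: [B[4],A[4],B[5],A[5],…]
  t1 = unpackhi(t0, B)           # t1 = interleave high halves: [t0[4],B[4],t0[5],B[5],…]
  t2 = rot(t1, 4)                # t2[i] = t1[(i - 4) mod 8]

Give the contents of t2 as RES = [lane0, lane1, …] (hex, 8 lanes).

t0 = [0xb0, 0x82, 0x7f, 0xd5, 0xd5, 0xc2, 0x04, 0x42]
t1 = [0xd5, 0xb0, 0xc2, 0x7f, 0x04, 0xd5, 0x42, 0x04]
t2 = [0x04, 0xd5, 0x42, 0x04, 0xd5, 0xb0, 0xc2, 0x7f]

RES = [ 0x04  0xd5  0x42  0x04  0xd5  0xb0  0xc2  0x7f ]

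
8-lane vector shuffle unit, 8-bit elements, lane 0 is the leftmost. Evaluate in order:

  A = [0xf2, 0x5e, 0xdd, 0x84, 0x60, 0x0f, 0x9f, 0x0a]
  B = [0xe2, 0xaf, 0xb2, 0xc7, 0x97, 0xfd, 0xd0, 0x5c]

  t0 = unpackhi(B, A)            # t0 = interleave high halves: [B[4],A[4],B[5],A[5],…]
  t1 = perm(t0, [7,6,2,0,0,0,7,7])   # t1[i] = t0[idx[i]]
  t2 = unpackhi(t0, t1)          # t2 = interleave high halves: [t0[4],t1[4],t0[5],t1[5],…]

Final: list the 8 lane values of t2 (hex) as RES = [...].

RES = [ 0xd0  0x97  0x9f  0x97  0x5c  0x0a  0x0a  0x0a ]

→ t0 |97|60|fd|0f|d0|9f|5c|0a|
→ t1 |0a|5c|fd|97|97|97|0a|0a|
→ t2 |d0|97|9f|97|5c|0a|0a|0a|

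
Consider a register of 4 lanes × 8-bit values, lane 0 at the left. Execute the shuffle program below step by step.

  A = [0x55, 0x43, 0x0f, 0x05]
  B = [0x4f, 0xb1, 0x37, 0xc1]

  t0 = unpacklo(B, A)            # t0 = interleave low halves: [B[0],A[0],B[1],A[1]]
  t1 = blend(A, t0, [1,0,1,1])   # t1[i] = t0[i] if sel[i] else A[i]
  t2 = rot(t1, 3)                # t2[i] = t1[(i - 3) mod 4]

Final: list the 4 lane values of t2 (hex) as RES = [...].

RES = [ 0x43  0xb1  0x43  0x4f ]

  t0: 4f 55 b1 43
  t1: 4f 43 b1 43
  t2: 43 b1 43 4f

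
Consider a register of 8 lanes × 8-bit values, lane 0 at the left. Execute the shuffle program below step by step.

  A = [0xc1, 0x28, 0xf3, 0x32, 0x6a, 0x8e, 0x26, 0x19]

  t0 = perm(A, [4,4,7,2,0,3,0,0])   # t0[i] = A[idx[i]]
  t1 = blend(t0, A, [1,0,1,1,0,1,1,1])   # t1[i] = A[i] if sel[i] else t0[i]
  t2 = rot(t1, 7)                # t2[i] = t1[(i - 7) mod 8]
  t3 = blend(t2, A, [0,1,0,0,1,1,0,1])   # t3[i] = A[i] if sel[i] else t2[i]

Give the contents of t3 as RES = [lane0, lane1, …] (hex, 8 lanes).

→ t0 |6a|6a|19|f3|c1|32|c1|c1|
→ t1 |c1|6a|f3|32|c1|8e|26|19|
→ t2 |6a|f3|32|c1|8e|26|19|c1|
→ t3 |6a|28|32|c1|6a|8e|19|19|

RES = [ 0x6a  0x28  0x32  0xc1  0x6a  0x8e  0x19  0x19 ]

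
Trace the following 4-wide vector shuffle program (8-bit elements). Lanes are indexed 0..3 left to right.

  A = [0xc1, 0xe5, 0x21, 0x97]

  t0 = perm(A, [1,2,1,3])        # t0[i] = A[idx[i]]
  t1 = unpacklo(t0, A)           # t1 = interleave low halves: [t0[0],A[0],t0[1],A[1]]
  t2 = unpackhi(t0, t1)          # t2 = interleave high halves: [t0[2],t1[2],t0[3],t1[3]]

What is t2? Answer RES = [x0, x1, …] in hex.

RES = [ 0xe5  0x21  0x97  0xe5 ]

  t0: e5 21 e5 97
  t1: e5 c1 21 e5
  t2: e5 21 97 e5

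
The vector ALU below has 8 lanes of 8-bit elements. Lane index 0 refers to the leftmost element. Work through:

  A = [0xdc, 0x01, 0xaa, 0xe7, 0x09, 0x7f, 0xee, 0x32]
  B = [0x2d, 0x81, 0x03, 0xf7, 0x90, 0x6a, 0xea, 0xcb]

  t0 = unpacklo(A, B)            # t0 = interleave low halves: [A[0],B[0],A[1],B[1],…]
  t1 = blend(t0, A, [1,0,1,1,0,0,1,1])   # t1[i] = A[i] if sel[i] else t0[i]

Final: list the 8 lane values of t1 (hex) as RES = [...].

RES = [0xdc, 0x2d, 0xaa, 0xe7, 0xaa, 0x03, 0xee, 0x32]

t0 = [0xdc, 0x2d, 0x01, 0x81, 0xaa, 0x03, 0xe7, 0xf7]
t1 = [0xdc, 0x2d, 0xaa, 0xe7, 0xaa, 0x03, 0xee, 0x32]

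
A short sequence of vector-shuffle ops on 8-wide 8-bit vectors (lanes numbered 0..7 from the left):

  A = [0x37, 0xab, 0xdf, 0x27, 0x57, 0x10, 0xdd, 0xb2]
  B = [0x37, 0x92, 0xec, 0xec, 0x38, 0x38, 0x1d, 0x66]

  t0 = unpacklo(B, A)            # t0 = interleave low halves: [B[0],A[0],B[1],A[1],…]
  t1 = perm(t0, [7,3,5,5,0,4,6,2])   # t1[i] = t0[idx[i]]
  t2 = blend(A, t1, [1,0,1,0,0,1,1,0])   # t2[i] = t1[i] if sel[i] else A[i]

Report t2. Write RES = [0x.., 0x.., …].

t0 = [0x37, 0x37, 0x92, 0xab, 0xec, 0xdf, 0xec, 0x27]
t1 = [0x27, 0xab, 0xdf, 0xdf, 0x37, 0xec, 0xec, 0x92]
t2 = [0x27, 0xab, 0xdf, 0x27, 0x57, 0xec, 0xec, 0xb2]

RES = [0x27, 0xab, 0xdf, 0x27, 0x57, 0xec, 0xec, 0xb2]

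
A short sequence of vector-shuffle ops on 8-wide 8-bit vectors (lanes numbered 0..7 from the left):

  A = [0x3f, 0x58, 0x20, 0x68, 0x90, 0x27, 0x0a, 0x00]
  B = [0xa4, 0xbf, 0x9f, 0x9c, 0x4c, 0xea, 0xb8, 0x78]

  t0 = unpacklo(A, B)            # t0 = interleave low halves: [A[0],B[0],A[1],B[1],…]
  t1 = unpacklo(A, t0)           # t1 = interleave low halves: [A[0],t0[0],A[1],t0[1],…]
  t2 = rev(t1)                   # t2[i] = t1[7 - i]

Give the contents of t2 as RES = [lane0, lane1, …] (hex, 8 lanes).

  t0: 3f a4 58 bf 20 9f 68 9c
  t1: 3f 3f 58 a4 20 58 68 bf
  t2: bf 68 58 20 a4 58 3f 3f

RES = [0xbf, 0x68, 0x58, 0x20, 0xa4, 0x58, 0x3f, 0x3f]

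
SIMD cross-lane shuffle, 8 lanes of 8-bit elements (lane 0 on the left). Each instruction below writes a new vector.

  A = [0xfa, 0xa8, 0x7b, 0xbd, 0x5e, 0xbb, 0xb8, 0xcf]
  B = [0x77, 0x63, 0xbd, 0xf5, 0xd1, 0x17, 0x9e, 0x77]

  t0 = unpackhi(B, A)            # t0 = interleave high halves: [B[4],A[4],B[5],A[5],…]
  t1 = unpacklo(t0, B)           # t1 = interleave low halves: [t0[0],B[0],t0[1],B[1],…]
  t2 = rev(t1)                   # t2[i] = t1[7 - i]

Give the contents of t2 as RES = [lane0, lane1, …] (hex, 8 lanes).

  t0: d1 5e 17 bb 9e b8 77 cf
  t1: d1 77 5e 63 17 bd bb f5
  t2: f5 bb bd 17 63 5e 77 d1

RES = [ 0xf5  0xbb  0xbd  0x17  0x63  0x5e  0x77  0xd1 ]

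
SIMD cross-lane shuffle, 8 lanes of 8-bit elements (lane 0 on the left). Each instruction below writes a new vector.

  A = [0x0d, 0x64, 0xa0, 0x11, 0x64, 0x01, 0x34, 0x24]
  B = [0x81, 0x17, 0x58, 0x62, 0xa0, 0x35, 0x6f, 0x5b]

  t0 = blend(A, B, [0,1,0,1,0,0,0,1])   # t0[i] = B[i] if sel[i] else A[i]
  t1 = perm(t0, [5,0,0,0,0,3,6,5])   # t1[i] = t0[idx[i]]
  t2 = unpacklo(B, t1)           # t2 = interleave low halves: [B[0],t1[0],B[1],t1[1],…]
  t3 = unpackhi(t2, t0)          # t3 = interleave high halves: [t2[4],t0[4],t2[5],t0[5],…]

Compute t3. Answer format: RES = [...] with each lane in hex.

RES = [0x58, 0x64, 0x0d, 0x01, 0x62, 0x34, 0x0d, 0x5b]

  t0: 0d 17 a0 62 64 01 34 5b
  t1: 01 0d 0d 0d 0d 62 34 01
  t2: 81 01 17 0d 58 0d 62 0d
  t3: 58 64 0d 01 62 34 0d 5b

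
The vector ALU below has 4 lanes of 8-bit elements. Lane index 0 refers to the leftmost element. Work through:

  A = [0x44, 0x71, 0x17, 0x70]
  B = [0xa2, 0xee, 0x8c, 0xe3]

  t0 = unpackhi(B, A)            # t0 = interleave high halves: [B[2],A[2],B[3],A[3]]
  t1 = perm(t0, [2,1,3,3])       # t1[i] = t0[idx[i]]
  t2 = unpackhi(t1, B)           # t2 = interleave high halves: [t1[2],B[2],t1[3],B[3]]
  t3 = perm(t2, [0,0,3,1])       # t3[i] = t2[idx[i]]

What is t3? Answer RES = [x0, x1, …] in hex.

RES = [0x70, 0x70, 0xe3, 0x8c]

→ t0 |8c|17|e3|70|
→ t1 |e3|17|70|70|
→ t2 |70|8c|70|e3|
→ t3 |70|70|e3|8c|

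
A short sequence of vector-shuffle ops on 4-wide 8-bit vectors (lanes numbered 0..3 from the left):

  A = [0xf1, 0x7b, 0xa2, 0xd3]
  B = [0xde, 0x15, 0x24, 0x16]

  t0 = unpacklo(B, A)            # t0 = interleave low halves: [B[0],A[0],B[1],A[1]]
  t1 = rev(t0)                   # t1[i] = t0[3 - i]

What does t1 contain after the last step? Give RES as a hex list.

RES = [0x7b, 0x15, 0xf1, 0xde]

t0 = [0xde, 0xf1, 0x15, 0x7b]
t1 = [0x7b, 0x15, 0xf1, 0xde]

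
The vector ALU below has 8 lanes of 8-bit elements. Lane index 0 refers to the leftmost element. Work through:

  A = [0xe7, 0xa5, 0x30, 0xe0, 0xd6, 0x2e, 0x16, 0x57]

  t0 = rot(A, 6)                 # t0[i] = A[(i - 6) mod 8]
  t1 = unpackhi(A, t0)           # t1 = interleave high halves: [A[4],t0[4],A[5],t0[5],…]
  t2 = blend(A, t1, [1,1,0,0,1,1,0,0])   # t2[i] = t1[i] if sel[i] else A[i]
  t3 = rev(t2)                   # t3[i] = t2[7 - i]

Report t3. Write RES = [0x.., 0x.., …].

RES = [ 0x57  0x16  0xe7  0x16  0xe0  0x30  0x16  0xd6 ]

→ t0 |30|e0|d6|2e|16|57|e7|a5|
→ t1 |d6|16|2e|57|16|e7|57|a5|
→ t2 |d6|16|30|e0|16|e7|16|57|
→ t3 |57|16|e7|16|e0|30|16|d6|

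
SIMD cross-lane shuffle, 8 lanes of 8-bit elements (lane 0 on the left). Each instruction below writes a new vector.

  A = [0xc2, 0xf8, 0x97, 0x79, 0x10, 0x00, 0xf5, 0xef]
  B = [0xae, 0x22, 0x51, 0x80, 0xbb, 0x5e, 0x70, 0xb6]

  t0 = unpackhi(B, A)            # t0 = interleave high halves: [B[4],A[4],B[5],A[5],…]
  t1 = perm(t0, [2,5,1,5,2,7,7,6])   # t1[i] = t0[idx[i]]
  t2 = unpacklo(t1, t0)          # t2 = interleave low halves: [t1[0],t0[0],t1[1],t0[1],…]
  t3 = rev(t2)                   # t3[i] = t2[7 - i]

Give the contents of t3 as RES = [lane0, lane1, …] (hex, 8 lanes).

t0 = [0xbb, 0x10, 0x5e, 0x00, 0x70, 0xf5, 0xb6, 0xef]
t1 = [0x5e, 0xf5, 0x10, 0xf5, 0x5e, 0xef, 0xef, 0xb6]
t2 = [0x5e, 0xbb, 0xf5, 0x10, 0x10, 0x5e, 0xf5, 0x00]
t3 = [0x00, 0xf5, 0x5e, 0x10, 0x10, 0xf5, 0xbb, 0x5e]

RES = [0x00, 0xf5, 0x5e, 0x10, 0x10, 0xf5, 0xbb, 0x5e]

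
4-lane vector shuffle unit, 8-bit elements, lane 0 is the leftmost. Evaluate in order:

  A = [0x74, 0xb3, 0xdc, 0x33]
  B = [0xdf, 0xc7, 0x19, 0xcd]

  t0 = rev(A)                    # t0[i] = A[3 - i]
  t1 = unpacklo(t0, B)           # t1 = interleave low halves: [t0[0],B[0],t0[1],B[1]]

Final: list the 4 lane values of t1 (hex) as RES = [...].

→ t0 |33|dc|b3|74|
→ t1 |33|df|dc|c7|

RES = [0x33, 0xdf, 0xdc, 0xc7]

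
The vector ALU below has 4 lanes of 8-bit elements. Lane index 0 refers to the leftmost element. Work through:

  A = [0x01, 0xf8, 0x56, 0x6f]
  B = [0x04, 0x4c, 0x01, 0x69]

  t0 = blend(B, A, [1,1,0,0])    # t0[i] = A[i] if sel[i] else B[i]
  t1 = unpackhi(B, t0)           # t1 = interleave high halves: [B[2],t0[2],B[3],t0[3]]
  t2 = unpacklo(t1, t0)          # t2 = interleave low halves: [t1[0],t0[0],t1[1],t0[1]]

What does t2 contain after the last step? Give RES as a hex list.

t0 = [0x01, 0xf8, 0x01, 0x69]
t1 = [0x01, 0x01, 0x69, 0x69]
t2 = [0x01, 0x01, 0x01, 0xf8]

RES = [0x01, 0x01, 0x01, 0xf8]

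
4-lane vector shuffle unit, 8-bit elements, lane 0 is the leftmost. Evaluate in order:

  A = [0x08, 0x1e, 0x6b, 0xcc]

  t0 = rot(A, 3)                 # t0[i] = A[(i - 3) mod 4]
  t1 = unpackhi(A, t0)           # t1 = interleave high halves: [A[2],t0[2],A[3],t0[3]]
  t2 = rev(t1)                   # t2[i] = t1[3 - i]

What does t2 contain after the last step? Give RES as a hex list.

t0 = [0x1e, 0x6b, 0xcc, 0x08]
t1 = [0x6b, 0xcc, 0xcc, 0x08]
t2 = [0x08, 0xcc, 0xcc, 0x6b]

RES = [ 0x08  0xcc  0xcc  0x6b ]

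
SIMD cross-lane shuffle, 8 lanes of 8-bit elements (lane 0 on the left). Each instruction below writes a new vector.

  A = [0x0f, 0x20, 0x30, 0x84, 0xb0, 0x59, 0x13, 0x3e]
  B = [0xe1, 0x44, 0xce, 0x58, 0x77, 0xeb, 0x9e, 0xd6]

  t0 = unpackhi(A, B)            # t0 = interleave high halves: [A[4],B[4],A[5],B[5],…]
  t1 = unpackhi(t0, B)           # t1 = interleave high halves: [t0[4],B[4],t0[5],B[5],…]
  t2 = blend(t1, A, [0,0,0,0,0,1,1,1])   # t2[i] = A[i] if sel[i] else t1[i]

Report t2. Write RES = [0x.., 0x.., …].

RES = [ 0x13  0x77  0x9e  0xeb  0x3e  0x59  0x13  0x3e ]

  t0: b0 77 59 eb 13 9e 3e d6
  t1: 13 77 9e eb 3e 9e d6 d6
  t2: 13 77 9e eb 3e 59 13 3e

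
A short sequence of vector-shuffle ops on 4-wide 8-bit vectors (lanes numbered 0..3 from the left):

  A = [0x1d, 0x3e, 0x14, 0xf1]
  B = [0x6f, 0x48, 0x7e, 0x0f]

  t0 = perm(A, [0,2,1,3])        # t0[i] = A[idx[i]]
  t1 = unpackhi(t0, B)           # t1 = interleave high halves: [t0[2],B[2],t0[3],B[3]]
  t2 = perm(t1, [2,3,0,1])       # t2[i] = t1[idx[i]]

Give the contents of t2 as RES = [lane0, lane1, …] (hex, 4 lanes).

→ t0 |1d|14|3e|f1|
→ t1 |3e|7e|f1|0f|
→ t2 |f1|0f|3e|7e|

RES = [0xf1, 0x0f, 0x3e, 0x7e]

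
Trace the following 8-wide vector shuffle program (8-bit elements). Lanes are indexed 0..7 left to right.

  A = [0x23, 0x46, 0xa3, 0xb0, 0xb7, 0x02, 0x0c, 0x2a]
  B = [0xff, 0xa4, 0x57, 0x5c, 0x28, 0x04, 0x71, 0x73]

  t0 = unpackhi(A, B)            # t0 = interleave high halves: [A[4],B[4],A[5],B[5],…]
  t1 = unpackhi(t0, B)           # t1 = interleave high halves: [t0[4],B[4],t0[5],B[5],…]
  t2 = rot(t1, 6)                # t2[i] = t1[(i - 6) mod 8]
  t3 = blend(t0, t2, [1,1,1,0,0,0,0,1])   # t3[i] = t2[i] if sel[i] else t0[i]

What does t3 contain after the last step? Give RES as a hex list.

RES = [ 0x71  0x04  0x2a  0x04  0x0c  0x71  0x2a  0x28 ]

→ t0 |b7|28|02|04|0c|71|2a|73|
→ t1 |0c|28|71|04|2a|71|73|73|
→ t2 |71|04|2a|71|73|73|0c|28|
→ t3 |71|04|2a|04|0c|71|2a|28|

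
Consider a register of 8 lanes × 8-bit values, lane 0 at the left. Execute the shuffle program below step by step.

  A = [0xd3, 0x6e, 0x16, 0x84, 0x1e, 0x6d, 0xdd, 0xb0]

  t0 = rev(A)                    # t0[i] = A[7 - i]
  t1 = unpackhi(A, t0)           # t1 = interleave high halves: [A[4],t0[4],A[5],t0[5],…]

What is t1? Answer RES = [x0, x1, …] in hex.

t0 = [0xb0, 0xdd, 0x6d, 0x1e, 0x84, 0x16, 0x6e, 0xd3]
t1 = [0x1e, 0x84, 0x6d, 0x16, 0xdd, 0x6e, 0xb0, 0xd3]

RES = [0x1e, 0x84, 0x6d, 0x16, 0xdd, 0x6e, 0xb0, 0xd3]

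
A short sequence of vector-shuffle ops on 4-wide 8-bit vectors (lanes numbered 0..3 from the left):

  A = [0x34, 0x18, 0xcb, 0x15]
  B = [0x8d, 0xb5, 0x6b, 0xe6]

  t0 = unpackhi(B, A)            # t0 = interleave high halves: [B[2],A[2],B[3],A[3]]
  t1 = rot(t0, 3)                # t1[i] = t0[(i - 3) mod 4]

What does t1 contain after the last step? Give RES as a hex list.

t0 = [0x6b, 0xcb, 0xe6, 0x15]
t1 = [0xcb, 0xe6, 0x15, 0x6b]

RES = [ 0xcb  0xe6  0x15  0x6b ]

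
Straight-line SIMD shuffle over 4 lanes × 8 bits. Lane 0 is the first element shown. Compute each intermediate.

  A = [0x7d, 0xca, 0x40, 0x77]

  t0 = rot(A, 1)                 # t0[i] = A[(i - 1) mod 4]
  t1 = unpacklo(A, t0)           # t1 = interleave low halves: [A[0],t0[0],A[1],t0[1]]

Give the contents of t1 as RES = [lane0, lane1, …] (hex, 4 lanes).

→ t0 |77|7d|ca|40|
→ t1 |7d|77|ca|7d|

RES = [0x7d, 0x77, 0xca, 0x7d]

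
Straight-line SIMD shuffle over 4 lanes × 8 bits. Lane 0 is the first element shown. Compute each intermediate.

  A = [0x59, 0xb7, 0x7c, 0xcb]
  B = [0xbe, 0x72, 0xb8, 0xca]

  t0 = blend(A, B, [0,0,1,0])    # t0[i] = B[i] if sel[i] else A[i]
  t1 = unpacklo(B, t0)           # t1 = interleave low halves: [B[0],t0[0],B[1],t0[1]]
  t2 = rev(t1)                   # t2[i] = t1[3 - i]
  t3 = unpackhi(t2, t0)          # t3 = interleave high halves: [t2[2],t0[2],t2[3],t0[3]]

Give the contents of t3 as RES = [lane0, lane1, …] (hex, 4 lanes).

  t0: 59 b7 b8 cb
  t1: be 59 72 b7
  t2: b7 72 59 be
  t3: 59 b8 be cb

RES = [ 0x59  0xb8  0xbe  0xcb ]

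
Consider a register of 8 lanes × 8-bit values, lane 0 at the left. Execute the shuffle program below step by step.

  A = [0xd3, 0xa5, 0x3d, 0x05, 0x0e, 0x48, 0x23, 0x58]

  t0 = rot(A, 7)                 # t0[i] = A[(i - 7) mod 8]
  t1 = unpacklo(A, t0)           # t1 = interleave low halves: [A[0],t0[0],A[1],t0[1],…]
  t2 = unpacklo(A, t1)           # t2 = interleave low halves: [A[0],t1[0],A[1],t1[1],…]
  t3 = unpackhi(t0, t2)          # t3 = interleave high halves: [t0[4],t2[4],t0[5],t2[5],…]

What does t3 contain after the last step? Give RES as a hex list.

t0 = [0xa5, 0x3d, 0x05, 0x0e, 0x48, 0x23, 0x58, 0xd3]
t1 = [0xd3, 0xa5, 0xa5, 0x3d, 0x3d, 0x05, 0x05, 0x0e]
t2 = [0xd3, 0xd3, 0xa5, 0xa5, 0x3d, 0xa5, 0x05, 0x3d]
t3 = [0x48, 0x3d, 0x23, 0xa5, 0x58, 0x05, 0xd3, 0x3d]

RES = [ 0x48  0x3d  0x23  0xa5  0x58  0x05  0xd3  0x3d ]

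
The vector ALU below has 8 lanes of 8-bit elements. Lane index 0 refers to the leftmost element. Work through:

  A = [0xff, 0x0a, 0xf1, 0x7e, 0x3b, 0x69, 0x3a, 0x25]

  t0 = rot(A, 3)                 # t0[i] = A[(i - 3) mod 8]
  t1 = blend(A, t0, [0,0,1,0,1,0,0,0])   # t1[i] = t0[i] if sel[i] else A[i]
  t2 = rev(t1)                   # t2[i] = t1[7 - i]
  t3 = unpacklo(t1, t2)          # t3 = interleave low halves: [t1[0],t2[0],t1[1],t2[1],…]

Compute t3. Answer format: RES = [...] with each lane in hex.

RES = [ 0xff  0x25  0x0a  0x3a  0x25  0x69  0x7e  0x0a ]

→ t0 |69|3a|25|ff|0a|f1|7e|3b|
→ t1 |ff|0a|25|7e|0a|69|3a|25|
→ t2 |25|3a|69|0a|7e|25|0a|ff|
→ t3 |ff|25|0a|3a|25|69|7e|0a|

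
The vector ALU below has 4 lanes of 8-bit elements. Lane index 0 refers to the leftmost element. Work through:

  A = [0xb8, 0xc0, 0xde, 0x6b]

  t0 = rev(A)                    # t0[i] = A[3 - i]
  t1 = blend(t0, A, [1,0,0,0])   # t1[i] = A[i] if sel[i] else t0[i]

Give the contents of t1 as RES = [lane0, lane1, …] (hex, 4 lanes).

RES = [0xb8, 0xde, 0xc0, 0xb8]

  t0: 6b de c0 b8
  t1: b8 de c0 b8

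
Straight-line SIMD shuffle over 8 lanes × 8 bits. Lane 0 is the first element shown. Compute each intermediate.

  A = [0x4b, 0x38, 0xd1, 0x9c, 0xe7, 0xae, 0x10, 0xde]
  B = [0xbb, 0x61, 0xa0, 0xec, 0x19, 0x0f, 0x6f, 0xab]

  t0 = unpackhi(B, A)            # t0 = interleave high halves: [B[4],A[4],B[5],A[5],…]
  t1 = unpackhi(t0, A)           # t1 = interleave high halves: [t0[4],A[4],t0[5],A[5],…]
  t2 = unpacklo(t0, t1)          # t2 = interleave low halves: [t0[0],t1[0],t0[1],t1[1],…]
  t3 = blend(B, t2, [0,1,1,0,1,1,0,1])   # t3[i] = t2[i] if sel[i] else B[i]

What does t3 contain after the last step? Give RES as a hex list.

t0 = [0x19, 0xe7, 0x0f, 0xae, 0x6f, 0x10, 0xab, 0xde]
t1 = [0x6f, 0xe7, 0x10, 0xae, 0xab, 0x10, 0xde, 0xde]
t2 = [0x19, 0x6f, 0xe7, 0xe7, 0x0f, 0x10, 0xae, 0xae]
t3 = [0xbb, 0x6f, 0xe7, 0xec, 0x0f, 0x10, 0x6f, 0xae]

RES = [ 0xbb  0x6f  0xe7  0xec  0x0f  0x10  0x6f  0xae ]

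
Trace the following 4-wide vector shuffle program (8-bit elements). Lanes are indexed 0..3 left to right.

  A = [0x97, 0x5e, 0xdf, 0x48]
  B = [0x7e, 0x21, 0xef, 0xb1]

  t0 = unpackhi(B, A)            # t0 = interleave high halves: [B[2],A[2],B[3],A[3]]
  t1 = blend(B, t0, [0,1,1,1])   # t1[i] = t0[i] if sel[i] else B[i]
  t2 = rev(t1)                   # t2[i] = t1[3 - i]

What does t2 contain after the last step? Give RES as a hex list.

  t0: ef df b1 48
  t1: 7e df b1 48
  t2: 48 b1 df 7e

RES = [0x48, 0xb1, 0xdf, 0x7e]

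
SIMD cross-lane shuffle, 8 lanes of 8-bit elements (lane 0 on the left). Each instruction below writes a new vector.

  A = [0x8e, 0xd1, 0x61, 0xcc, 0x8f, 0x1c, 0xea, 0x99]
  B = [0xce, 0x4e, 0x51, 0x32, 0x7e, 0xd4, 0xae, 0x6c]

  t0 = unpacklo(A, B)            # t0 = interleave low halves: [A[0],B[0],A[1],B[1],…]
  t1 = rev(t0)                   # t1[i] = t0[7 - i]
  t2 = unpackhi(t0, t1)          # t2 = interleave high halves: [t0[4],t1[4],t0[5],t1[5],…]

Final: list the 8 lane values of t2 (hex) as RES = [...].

t0 = [0x8e, 0xce, 0xd1, 0x4e, 0x61, 0x51, 0xcc, 0x32]
t1 = [0x32, 0xcc, 0x51, 0x61, 0x4e, 0xd1, 0xce, 0x8e]
t2 = [0x61, 0x4e, 0x51, 0xd1, 0xcc, 0xce, 0x32, 0x8e]

RES = [0x61, 0x4e, 0x51, 0xd1, 0xcc, 0xce, 0x32, 0x8e]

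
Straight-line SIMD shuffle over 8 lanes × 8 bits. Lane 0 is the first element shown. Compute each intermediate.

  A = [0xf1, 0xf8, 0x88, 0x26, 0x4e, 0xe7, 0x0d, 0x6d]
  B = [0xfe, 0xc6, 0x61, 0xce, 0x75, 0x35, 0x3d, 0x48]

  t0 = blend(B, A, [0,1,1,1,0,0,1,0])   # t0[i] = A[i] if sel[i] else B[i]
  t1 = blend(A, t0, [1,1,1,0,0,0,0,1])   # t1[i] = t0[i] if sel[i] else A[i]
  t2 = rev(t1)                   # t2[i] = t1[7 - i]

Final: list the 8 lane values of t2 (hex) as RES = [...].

→ t0 |fe|f8|88|26|75|35|0d|48|
→ t1 |fe|f8|88|26|4e|e7|0d|48|
→ t2 |48|0d|e7|4e|26|88|f8|fe|

RES = [0x48, 0x0d, 0xe7, 0x4e, 0x26, 0x88, 0xf8, 0xfe]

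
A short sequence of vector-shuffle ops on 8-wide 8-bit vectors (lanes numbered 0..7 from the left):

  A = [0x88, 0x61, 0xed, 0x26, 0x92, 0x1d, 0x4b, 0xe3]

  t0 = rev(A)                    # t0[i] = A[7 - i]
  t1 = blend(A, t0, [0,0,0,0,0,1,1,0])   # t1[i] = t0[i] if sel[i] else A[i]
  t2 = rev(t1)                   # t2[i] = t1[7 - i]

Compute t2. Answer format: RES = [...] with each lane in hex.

RES = [ 0xe3  0x61  0xed  0x92  0x26  0xed  0x61  0x88 ]

  t0: e3 4b 1d 92 26 ed 61 88
  t1: 88 61 ed 26 92 ed 61 e3
  t2: e3 61 ed 92 26 ed 61 88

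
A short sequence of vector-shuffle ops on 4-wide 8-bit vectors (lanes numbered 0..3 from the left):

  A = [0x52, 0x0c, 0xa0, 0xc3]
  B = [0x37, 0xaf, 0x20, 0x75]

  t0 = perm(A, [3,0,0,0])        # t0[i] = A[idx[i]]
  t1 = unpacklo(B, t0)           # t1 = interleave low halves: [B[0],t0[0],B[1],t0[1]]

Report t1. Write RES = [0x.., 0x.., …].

RES = [0x37, 0xc3, 0xaf, 0x52]

  t0: c3 52 52 52
  t1: 37 c3 af 52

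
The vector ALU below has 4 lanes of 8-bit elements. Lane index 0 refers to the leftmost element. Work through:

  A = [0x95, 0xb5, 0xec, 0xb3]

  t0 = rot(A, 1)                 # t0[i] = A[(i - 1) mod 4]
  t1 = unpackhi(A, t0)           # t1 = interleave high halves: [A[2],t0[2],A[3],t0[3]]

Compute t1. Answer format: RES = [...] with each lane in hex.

→ t0 |b3|95|b5|ec|
→ t1 |ec|b5|b3|ec|

RES = [0xec, 0xb5, 0xb3, 0xec]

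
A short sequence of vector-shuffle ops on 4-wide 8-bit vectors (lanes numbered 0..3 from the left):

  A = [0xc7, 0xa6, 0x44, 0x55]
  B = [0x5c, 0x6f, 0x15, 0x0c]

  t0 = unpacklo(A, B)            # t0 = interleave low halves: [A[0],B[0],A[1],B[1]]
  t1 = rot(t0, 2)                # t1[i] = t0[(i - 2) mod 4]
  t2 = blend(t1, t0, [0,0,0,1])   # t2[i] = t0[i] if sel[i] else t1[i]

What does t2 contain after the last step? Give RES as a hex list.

→ t0 |c7|5c|a6|6f|
→ t1 |a6|6f|c7|5c|
→ t2 |a6|6f|c7|6f|

RES = [ 0xa6  0x6f  0xc7  0x6f ]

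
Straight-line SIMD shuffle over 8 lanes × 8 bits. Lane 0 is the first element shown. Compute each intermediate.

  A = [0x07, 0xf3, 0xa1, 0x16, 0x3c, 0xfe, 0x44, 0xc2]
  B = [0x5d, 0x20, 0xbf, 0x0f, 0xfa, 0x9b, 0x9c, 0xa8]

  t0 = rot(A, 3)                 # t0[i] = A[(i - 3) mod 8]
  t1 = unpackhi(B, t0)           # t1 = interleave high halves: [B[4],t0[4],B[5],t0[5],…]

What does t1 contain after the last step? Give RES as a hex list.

RES = [0xfa, 0xf3, 0x9b, 0xa1, 0x9c, 0x16, 0xa8, 0x3c]

  t0: fe 44 c2 07 f3 a1 16 3c
  t1: fa f3 9b a1 9c 16 a8 3c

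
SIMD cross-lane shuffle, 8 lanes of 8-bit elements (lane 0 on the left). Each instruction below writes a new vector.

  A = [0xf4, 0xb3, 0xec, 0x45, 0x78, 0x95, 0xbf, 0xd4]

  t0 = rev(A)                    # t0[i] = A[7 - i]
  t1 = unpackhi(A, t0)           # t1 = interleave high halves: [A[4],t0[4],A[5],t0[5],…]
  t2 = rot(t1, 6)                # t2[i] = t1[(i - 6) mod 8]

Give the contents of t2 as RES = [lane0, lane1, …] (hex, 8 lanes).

RES = [ 0x95  0xec  0xbf  0xb3  0xd4  0xf4  0x78  0x45 ]

t0 = [0xd4, 0xbf, 0x95, 0x78, 0x45, 0xec, 0xb3, 0xf4]
t1 = [0x78, 0x45, 0x95, 0xec, 0xbf, 0xb3, 0xd4, 0xf4]
t2 = [0x95, 0xec, 0xbf, 0xb3, 0xd4, 0xf4, 0x78, 0x45]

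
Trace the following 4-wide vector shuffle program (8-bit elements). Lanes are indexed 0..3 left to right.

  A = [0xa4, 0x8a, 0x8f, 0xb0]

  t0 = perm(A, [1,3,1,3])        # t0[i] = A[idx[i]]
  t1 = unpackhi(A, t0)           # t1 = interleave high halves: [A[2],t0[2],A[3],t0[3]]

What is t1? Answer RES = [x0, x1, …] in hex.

RES = [0x8f, 0x8a, 0xb0, 0xb0]

t0 = [0x8a, 0xb0, 0x8a, 0xb0]
t1 = [0x8f, 0x8a, 0xb0, 0xb0]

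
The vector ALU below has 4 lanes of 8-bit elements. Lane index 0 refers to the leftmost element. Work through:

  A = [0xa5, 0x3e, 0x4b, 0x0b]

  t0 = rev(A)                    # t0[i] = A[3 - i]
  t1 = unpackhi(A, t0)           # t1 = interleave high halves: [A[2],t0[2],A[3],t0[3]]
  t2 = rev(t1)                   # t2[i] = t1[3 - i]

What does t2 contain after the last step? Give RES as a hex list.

RES = [ 0xa5  0x0b  0x3e  0x4b ]

→ t0 |0b|4b|3e|a5|
→ t1 |4b|3e|0b|a5|
→ t2 |a5|0b|3e|4b|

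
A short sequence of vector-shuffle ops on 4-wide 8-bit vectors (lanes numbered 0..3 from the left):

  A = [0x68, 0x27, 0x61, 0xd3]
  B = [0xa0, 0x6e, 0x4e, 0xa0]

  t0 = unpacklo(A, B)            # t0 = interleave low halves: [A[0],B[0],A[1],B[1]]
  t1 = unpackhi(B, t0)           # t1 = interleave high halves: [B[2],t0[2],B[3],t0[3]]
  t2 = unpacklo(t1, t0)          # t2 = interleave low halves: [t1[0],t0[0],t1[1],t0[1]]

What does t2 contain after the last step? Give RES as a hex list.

  t0: 68 a0 27 6e
  t1: 4e 27 a0 6e
  t2: 4e 68 27 a0

RES = [0x4e, 0x68, 0x27, 0xa0]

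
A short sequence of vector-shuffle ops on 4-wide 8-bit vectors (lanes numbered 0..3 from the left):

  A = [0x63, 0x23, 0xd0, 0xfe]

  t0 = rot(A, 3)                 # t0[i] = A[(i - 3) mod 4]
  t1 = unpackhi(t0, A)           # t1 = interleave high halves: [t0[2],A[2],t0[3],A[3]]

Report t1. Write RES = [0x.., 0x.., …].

→ t0 |23|d0|fe|63|
→ t1 |fe|d0|63|fe|

RES = [ 0xfe  0xd0  0x63  0xfe ]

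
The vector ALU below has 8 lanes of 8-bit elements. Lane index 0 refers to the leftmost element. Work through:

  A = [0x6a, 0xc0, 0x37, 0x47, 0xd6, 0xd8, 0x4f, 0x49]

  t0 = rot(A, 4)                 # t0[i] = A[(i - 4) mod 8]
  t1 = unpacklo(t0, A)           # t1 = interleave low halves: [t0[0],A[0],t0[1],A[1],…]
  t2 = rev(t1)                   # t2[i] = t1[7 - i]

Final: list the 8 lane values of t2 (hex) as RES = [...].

→ t0 |d6|d8|4f|49|6a|c0|37|47|
→ t1 |d6|6a|d8|c0|4f|37|49|47|
→ t2 |47|49|37|4f|c0|d8|6a|d6|

RES = [ 0x47  0x49  0x37  0x4f  0xc0  0xd8  0x6a  0xd6 ]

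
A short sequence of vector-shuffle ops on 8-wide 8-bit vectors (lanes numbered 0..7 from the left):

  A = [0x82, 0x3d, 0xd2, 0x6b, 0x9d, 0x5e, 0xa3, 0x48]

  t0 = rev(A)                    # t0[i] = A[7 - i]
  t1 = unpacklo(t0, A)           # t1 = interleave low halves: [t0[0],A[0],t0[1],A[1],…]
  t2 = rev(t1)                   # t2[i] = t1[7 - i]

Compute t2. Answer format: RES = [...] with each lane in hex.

RES = [0x6b, 0x9d, 0xd2, 0x5e, 0x3d, 0xa3, 0x82, 0x48]

t0 = [0x48, 0xa3, 0x5e, 0x9d, 0x6b, 0xd2, 0x3d, 0x82]
t1 = [0x48, 0x82, 0xa3, 0x3d, 0x5e, 0xd2, 0x9d, 0x6b]
t2 = [0x6b, 0x9d, 0xd2, 0x5e, 0x3d, 0xa3, 0x82, 0x48]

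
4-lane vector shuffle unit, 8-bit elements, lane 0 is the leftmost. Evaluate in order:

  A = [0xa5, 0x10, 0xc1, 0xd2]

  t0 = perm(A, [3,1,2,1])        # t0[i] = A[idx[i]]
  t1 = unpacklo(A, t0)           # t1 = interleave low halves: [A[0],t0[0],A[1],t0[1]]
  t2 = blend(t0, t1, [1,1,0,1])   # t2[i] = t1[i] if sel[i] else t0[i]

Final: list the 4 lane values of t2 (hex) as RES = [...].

RES = [0xa5, 0xd2, 0xc1, 0x10]

→ t0 |d2|10|c1|10|
→ t1 |a5|d2|10|10|
→ t2 |a5|d2|c1|10|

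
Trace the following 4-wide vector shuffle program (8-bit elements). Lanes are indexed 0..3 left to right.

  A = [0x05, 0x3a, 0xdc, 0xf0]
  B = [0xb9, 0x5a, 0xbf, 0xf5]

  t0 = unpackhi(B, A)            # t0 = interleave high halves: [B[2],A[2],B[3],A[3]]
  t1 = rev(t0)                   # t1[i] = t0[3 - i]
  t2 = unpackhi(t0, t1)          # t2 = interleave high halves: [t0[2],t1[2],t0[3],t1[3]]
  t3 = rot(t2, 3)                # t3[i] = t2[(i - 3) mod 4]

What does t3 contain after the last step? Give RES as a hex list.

RES = [ 0xdc  0xf0  0xbf  0xf5 ]

  t0: bf dc f5 f0
  t1: f0 f5 dc bf
  t2: f5 dc f0 bf
  t3: dc f0 bf f5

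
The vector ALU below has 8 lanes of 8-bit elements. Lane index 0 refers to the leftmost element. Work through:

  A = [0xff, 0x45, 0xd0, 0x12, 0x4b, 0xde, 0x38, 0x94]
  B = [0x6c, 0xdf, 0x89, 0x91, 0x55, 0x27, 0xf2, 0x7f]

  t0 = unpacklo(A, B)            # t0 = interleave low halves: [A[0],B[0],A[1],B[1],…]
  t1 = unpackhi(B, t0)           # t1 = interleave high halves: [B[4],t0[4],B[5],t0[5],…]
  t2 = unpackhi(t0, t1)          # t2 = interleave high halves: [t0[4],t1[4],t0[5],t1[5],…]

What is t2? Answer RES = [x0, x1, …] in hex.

→ t0 |ff|6c|45|df|d0|89|12|91|
→ t1 |55|d0|27|89|f2|12|7f|91|
→ t2 |d0|f2|89|12|12|7f|91|91|

RES = [0xd0, 0xf2, 0x89, 0x12, 0x12, 0x7f, 0x91, 0x91]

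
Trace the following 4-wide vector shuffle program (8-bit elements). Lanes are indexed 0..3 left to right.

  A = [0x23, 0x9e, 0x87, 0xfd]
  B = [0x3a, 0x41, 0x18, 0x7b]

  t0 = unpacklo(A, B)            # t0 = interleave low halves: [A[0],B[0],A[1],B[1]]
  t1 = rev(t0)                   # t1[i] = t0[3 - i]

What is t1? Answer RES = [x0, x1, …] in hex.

  t0: 23 3a 9e 41
  t1: 41 9e 3a 23

RES = [ 0x41  0x9e  0x3a  0x23 ]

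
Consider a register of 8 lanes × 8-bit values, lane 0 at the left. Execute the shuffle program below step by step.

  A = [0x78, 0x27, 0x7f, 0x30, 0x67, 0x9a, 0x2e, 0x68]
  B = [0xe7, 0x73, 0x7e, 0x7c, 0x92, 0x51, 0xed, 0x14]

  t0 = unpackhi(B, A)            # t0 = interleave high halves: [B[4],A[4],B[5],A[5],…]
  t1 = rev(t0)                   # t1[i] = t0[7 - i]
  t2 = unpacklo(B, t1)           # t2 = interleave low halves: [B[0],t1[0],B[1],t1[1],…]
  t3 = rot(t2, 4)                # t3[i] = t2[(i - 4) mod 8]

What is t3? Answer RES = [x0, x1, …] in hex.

t0 = [0x92, 0x67, 0x51, 0x9a, 0xed, 0x2e, 0x14, 0x68]
t1 = [0x68, 0x14, 0x2e, 0xed, 0x9a, 0x51, 0x67, 0x92]
t2 = [0xe7, 0x68, 0x73, 0x14, 0x7e, 0x2e, 0x7c, 0xed]
t3 = [0x7e, 0x2e, 0x7c, 0xed, 0xe7, 0x68, 0x73, 0x14]

RES = [ 0x7e  0x2e  0x7c  0xed  0xe7  0x68  0x73  0x14 ]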